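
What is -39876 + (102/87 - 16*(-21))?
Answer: -1146626/29 ≈ -39539.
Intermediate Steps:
-39876 + (102/87 - 16*(-21)) = -39876 + (102*(1/87) + 336) = -39876 + (34/29 + 336) = -39876 + 9778/29 = -1146626/29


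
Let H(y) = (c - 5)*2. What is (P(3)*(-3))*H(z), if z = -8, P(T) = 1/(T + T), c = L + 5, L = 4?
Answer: -4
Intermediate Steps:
c = 9 (c = 4 + 5 = 9)
P(T) = 1/(2*T)
H(y) = 8 (H(y) = (9 - 5)*2 = 4*2 = 8)
(P(3)*(-3))*H(z) = (((½)/3)*(-3))*8 = (((½)*(⅓))*(-3))*8 = ((⅙)*(-3))*8 = -½*8 = -4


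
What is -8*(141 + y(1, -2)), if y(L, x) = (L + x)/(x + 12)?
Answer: -5636/5 ≈ -1127.2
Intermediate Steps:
y(L, x) = (L + x)/(12 + x)
-8*(141 + y(1, -2)) = -8*(141 + (1 - 2)/(12 - 2)) = -8*(141 - 1/10) = -8*(141 + (⅒)*(-1)) = -8*(141 - ⅒) = -8*1409/10 = -5636/5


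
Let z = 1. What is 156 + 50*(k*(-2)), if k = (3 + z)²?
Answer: -1444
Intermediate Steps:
k = 16 (k = (3 + 1)² = 4² = 16)
156 + 50*(k*(-2)) = 156 + 50*(16*(-2)) = 156 + 50*(-32) = 156 - 1600 = -1444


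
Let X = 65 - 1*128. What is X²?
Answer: 3969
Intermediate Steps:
X = -63 (X = 65 - 128 = -63)
X² = (-63)² = 3969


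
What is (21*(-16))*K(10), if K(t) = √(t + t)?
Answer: -672*√5 ≈ -1502.6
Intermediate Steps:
K(t) = √2*√t (K(t) = √(2*t) = √2*√t)
(21*(-16))*K(10) = (21*(-16))*(√2*√10) = -672*√5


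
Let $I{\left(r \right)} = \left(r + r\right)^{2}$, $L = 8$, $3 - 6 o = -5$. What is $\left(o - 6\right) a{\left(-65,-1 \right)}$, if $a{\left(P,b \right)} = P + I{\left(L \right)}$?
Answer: $- \frac{2674}{3} \approx -891.33$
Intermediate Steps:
$o = \frac{4}{3}$ ($o = \frac{1}{2} - - \frac{5}{6} = \frac{1}{2} + \frac{5}{6} = \frac{4}{3} \approx 1.3333$)
$I{\left(r \right)} = 4 r^{2}$ ($I{\left(r \right)} = \left(2 r\right)^{2} = 4 r^{2}$)
$a{\left(P,b \right)} = 256 + P$ ($a{\left(P,b \right)} = P + 4 \cdot 8^{2} = P + 4 \cdot 64 = P + 256 = 256 + P$)
$\left(o - 6\right) a{\left(-65,-1 \right)} = \left(\frac{4}{3} - 6\right) \left(256 - 65\right) = \left(\frac{4}{3} - 6\right) 191 = \left(- \frac{14}{3}\right) 191 = - \frac{2674}{3}$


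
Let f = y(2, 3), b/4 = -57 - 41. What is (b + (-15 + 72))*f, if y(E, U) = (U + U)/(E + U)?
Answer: -402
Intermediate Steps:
b = -392 (b = 4*(-57 - 41) = 4*(-98) = -392)
y(E, U) = 2*U/(E + U) (y(E, U) = (2*U)/(E + U) = 2*U/(E + U))
f = 6/5 (f = 2*3/(2 + 3) = 2*3/5 = 2*3*(⅕) = 6/5 ≈ 1.2000)
(b + (-15 + 72))*f = (-392 + (-15 + 72))*(6/5) = (-392 + 57)*(6/5) = -335*6/5 = -402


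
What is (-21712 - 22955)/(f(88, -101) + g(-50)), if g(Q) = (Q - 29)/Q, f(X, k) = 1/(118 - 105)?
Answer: -9677850/359 ≈ -26958.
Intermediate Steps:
f(X, k) = 1/13
g(Q) = (-29 + Q)/Q
(-21712 - 22955)/(f(88, -101) + g(-50)) = (-21712 - 22955)/(1/13 + (-29 - 50)/(-50)) = -44667/(1/13 - 1/50*(-79)) = -44667/(1/13 + 79/50) = -44667/1077/650 = -44667*650/1077 = -9677850/359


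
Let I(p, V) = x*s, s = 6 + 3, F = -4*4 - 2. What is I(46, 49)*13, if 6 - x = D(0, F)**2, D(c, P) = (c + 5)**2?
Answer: -72423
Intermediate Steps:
F = -18 (F = -16 - 2 = -18)
s = 9
D(c, P) = (5 + c)**2
x = -619 (x = 6 - ((5 + 0)**2)**2 = 6 - (5**2)**2 = 6 - 1*25**2 = 6 - 1*625 = 6 - 625 = -619)
I(p, V) = -5571 (I(p, V) = -619*9 = -5571)
I(46, 49)*13 = -5571*13 = -72423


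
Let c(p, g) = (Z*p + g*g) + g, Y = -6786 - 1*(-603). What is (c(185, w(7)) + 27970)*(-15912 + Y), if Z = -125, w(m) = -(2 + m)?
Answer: -108641115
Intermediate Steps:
w(m) = -2 - m
Y = -6183 (Y = -6786 + 603 = -6183)
c(p, g) = g + g² - 125*p (c(p, g) = (-125*p + g*g) + g = (-125*p + g²) + g = (g² - 125*p) + g = g + g² - 125*p)
(c(185, w(7)) + 27970)*(-15912 + Y) = (((-2 - 1*7) + (-2 - 1*7)² - 125*185) + 27970)*(-15912 - 6183) = (((-2 - 7) + (-2 - 7)² - 23125) + 27970)*(-22095) = ((-9 + (-9)² - 23125) + 27970)*(-22095) = ((-9 + 81 - 23125) + 27970)*(-22095) = (-23053 + 27970)*(-22095) = 4917*(-22095) = -108641115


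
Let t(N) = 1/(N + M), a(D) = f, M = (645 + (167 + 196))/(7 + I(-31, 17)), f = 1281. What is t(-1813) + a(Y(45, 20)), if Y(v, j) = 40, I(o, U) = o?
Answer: 2376254/1855 ≈ 1281.0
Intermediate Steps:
M = -42 (M = (645 + (167 + 196))/(7 - 31) = (645 + 363)/(-24) = 1008*(-1/24) = -42)
a(D) = 1281
t(N) = 1/(-42 + N) (t(N) = 1/(N - 42) = 1/(-42 + N))
t(-1813) + a(Y(45, 20)) = 1/(-42 - 1813) + 1281 = 1/(-1855) + 1281 = -1/1855 + 1281 = 2376254/1855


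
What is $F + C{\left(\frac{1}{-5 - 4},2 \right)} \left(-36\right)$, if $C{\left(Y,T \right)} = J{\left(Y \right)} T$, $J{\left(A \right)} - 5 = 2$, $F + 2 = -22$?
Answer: $-528$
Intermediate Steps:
$F = -24$ ($F = -2 - 22 = -24$)
$J{\left(A \right)} = 7$ ($J{\left(A \right)} = 5 + 2 = 7$)
$C{\left(Y,T \right)} = 7 T$
$F + C{\left(\frac{1}{-5 - 4},2 \right)} \left(-36\right) = -24 + 7 \cdot 2 \left(-36\right) = -24 + 14 \left(-36\right) = -24 - 504 = -528$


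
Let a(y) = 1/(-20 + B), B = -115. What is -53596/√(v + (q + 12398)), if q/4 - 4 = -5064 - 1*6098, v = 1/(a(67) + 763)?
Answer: 107192*I*√85499263356551/3320230801 ≈ 298.52*I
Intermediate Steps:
a(y) = -1/135 (a(y) = 1/(-20 - 115) = 1/(-135) = -1/135)
v = 135/103004 (v = 1/(-1/135 + 763) = 1/(103004/135) = 135/103004 ≈ 0.0013106)
q = -44632 (q = 16 + 4*(-5064 - 1*6098) = 16 + 4*(-5064 - 6098) = 16 + 4*(-11162) = 16 - 44648 = -44632)
-53596/√(v + (q + 12398)) = -53596/√(135/103004 + (-44632 + 12398)) = -53596/√(135/103004 - 32234) = -53596*(-2*I*√85499263356551/3320230801) = -(-107192)*I*√85499263356551/3320230801 = 107192*I*√85499263356551/3320230801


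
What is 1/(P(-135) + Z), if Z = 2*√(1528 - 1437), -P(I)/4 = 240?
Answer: -240/230309 - √91/460618 ≈ -0.0010628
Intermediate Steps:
P(I) = -960 (P(I) = -4*240 = -960)
Z = 2*√91 ≈ 19.079
1/(P(-135) + Z) = 1/(-960 + 2*√91)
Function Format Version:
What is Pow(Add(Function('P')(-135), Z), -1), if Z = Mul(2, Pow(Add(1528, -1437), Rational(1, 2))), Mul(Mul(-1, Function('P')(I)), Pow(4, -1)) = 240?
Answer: Add(Rational(-240, 230309), Mul(Rational(-1, 460618), Pow(91, Rational(1, 2)))) ≈ -0.0010628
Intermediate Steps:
Function('P')(I) = -960 (Function('P')(I) = Mul(-4, 240) = -960)
Z = Mul(2, Pow(91, Rational(1, 2))) ≈ 19.079
Pow(Add(Function('P')(-135), Z), -1) = Pow(Add(-960, Mul(2, Pow(91, Rational(1, 2)))), -1)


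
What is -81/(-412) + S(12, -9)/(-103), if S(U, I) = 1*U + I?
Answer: 69/412 ≈ 0.16748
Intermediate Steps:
S(U, I) = I + U (S(U, I) = U + I = I + U)
-81/(-412) + S(12, -9)/(-103) = -81/(-412) + (-9 + 12)/(-103) = -81*(-1/412) + 3*(-1/103) = 81/412 - 3/103 = 69/412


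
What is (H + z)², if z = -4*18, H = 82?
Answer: 100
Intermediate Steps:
z = -72
(H + z)² = (82 - 72)² = 10² = 100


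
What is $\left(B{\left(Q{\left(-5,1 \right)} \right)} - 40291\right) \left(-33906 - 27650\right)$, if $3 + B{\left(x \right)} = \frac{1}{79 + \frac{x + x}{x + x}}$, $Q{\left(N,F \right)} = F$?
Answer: $\frac{49606733891}{20} \approx 2.4803 \cdot 10^{9}$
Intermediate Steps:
$B{\left(x \right)} = - \frac{239}{80}$ ($B{\left(x \right)} = -3 + \frac{1}{79 + \frac{x + x}{x + x}} = -3 + \frac{1}{79 + \frac{2 x}{2 x}} = -3 + \frac{1}{79 + 2 x \frac{1}{2 x}} = -3 + \frac{1}{79 + 1} = -3 + \frac{1}{80} = - \frac{239}{80}$)
$\left(B{\left(Q{\left(-5,1 \right)} \right)} - 40291\right) \left(-33906 - 27650\right) = \left(- \frac{239}{80} - 40291\right) \left(-33906 - 27650\right) = \left(- \frac{3223519}{80}\right) \left(-61556\right) = \frac{49606733891}{20}$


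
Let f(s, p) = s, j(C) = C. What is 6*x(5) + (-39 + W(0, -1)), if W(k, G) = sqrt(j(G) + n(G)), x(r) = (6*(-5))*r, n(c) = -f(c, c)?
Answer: -939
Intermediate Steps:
n(c) = -c
x(r) = -30*r
W(k, G) = 0 (W(k, G) = sqrt(G - G) = sqrt(0) = 0)
6*x(5) + (-39 + W(0, -1)) = 6*(-30*5) + (-39 + 0) = 6*(-150) - 39 = -900 - 39 = -939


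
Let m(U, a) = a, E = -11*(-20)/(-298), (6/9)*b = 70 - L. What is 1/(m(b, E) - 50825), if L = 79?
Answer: -149/7573035 ≈ -1.9675e-5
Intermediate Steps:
b = -27/2 (b = 3*(70 - 1*79)/2 = 3*(70 - 79)/2 = (3/2)*(-9) = -27/2 ≈ -13.500)
E = -110/149 (E = 220*(-1/298) = -110/149 ≈ -0.73825)
1/(m(b, E) - 50825) = 1/(-110/149 - 50825) = 1/(-7573035/149) = -149/7573035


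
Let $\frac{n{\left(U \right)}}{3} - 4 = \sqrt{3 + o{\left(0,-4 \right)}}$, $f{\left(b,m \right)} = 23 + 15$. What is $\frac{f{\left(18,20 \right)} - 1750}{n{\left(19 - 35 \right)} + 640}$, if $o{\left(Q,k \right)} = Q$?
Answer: $- \frac{1116224}{425077} + \frac{5136 \sqrt{3}}{425077} \approx -2.605$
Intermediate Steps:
$f{\left(b,m \right)} = 38$
$n{\left(U \right)} = 12 + 3 \sqrt{3}$ ($n{\left(U \right)} = 12 + 3 \sqrt{3 + 0} = 12 + 3 \sqrt{3}$)
$\frac{f{\left(18,20 \right)} - 1750}{n{\left(19 - 35 \right)} + 640} = \frac{38 - 1750}{\left(12 + 3 \sqrt{3}\right) + 640} = - \frac{1712}{652 + 3 \sqrt{3}}$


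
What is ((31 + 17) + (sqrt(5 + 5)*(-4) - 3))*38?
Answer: 1710 - 152*sqrt(10) ≈ 1229.3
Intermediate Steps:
((31 + 17) + (sqrt(5 + 5)*(-4) - 3))*38 = (48 + (sqrt(10)*(-4) - 3))*38 = (48 + (-4*sqrt(10) - 3))*38 = (48 + (-3 - 4*sqrt(10)))*38 = (45 - 4*sqrt(10))*38 = 1710 - 152*sqrt(10)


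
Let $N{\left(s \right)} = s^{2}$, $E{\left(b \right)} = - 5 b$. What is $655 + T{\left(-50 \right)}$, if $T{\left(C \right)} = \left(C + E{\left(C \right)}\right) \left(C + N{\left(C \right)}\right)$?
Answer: $490655$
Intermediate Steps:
$T{\left(C \right)} = - 4 C \left(C + C^{2}\right)$ ($T{\left(C \right)} = \left(C - 5 C\right) \left(C + C^{2}\right) = - 4 C \left(C + C^{2}\right)$)
$655 + T{\left(-50 \right)} = 655 + 4 \left(-50\right)^{2} \left(-1 - -50\right) = 655 + 4 \cdot 2500 \left(-1 + 50\right) = 655 + 4 \cdot 2500 \cdot 49 = 655 + 490000 = 490655$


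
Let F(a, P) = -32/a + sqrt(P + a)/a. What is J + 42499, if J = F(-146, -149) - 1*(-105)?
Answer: 3110108/73 - I*sqrt(295)/146 ≈ 42604.0 - 0.11764*I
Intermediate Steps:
F(a, P) = -32/a + sqrt(P + a)/a
J = 7681/73 - I*sqrt(295)/146 (J = (-32 + sqrt(-149 - 146))/(-146) - 1*(-105) = -(-32 + sqrt(-295))/146 + 105 = -(-32 + I*sqrt(295))/146 + 105 = (16/73 - I*sqrt(295)/146) + 105 = 7681/73 - I*sqrt(295)/146 ≈ 105.22 - 0.11764*I)
J + 42499 = (7681/73 - I*sqrt(295)/146) + 42499 = 3110108/73 - I*sqrt(295)/146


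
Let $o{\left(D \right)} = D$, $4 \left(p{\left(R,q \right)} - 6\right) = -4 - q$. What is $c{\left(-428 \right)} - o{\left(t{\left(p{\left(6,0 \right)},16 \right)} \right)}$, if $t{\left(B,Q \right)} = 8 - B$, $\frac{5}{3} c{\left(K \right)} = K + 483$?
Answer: $30$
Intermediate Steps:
$p{\left(R,q \right)} = 5 - \frac{q}{4}$ ($p{\left(R,q \right)} = 6 + \frac{-4 - q}{4} = 6 - \left(1 + \frac{q}{4}\right) = 5 - \frac{q}{4}$)
$c{\left(K \right)} = \frac{1449}{5} + \frac{3 K}{5}$ ($c{\left(K \right)} = \frac{3 \left(K + 483\right)}{5} = \frac{3 \left(483 + K\right)}{5} = \frac{1449}{5} + \frac{3 K}{5}$)
$c{\left(-428 \right)} - o{\left(t{\left(p{\left(6,0 \right)},16 \right)} \right)} = \left(\frac{1449}{5} + \frac{3}{5} \left(-428\right)\right) - \left(8 - \left(5 - 0\right)\right) = \left(\frac{1449}{5} - \frac{1284}{5}\right) - \left(8 - \left(5 + 0\right)\right) = 33 - \left(8 - 5\right) = 33 - 3 = 30$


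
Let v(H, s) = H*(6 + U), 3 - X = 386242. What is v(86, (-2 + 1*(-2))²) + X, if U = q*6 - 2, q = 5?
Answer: -383315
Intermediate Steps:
X = -386239 (X = 3 - 1*386242 = 3 - 386242 = -386239)
U = 28 (U = 5*6 - 2 = 30 - 2 = 28)
v(H, s) = 34*H (v(H, s) = H*(6 + 28) = H*34 = 34*H)
v(86, (-2 + 1*(-2))²) + X = 34*86 - 386239 = 2924 - 386239 = -383315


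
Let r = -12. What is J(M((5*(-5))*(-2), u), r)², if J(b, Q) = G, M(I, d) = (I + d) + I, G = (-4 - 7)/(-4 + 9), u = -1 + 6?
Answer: 121/25 ≈ 4.8400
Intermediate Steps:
u = 5
G = -11/5 ≈ -2.2000
M(I, d) = d + 2*I
J(b, Q) = -11/5
J(M((5*(-5))*(-2), u), r)² = (-11/5)² = 121/25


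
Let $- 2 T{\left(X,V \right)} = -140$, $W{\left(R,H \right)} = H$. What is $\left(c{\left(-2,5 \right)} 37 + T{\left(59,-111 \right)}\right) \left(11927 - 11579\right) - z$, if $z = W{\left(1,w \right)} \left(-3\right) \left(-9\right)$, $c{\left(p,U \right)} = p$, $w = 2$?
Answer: $-1446$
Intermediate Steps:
$T{\left(X,V \right)} = 70$ ($T{\left(X,V \right)} = \left(- \frac{1}{2}\right) \left(-140\right) = 70$)
$z = 54$ ($z = 2 \left(-3\right) \left(-9\right) = \left(-6\right) \left(-9\right) = 54$)
$\left(c{\left(-2,5 \right)} 37 + T{\left(59,-111 \right)}\right) \left(11927 - 11579\right) - z = \left(\left(-2\right) 37 + 70\right) \left(11927 - 11579\right) - 54 = \left(-74 + 70\right) 348 - 54 = \left(-4\right) 348 - 54 = -1392 - 54 = -1446$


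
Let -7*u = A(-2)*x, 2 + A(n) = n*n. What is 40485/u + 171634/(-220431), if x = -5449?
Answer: 60598575913/2402257038 ≈ 25.226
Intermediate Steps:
A(n) = -2 + n² (A(n) = -2 + n*n = -2 + n²)
u = 10898/7 (u = -(-2 + (-2)²)*(-5449)/7 = -(-2 + 4)*(-5449)/7 = -2*(-5449)/7 = -⅐*(-10898) = 10898/7 ≈ 1556.9)
40485/u + 171634/(-220431) = 40485/(10898/7) + 171634/(-220431) = 40485*(7/10898) + 171634*(-1/220431) = 283395/10898 - 171634/220431 = 60598575913/2402257038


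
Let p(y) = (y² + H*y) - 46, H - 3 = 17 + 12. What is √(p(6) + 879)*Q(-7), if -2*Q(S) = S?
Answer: 7*√1061/2 ≈ 114.01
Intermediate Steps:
H = 32 (H = 3 + (17 + 12) = 3 + 29 = 32)
Q(S) = -S/2
p(y) = -46 + y² + 32*y (p(y) = (y² + 32*y) - 46 = -46 + y² + 32*y)
√(p(6) + 879)*Q(-7) = √((-46 + 6² + 32*6) + 879)*(-½*(-7)) = √((-46 + 36 + 192) + 879)*(7/2) = √(182 + 879)*(7/2) = √1061*(7/2) = 7*√1061/2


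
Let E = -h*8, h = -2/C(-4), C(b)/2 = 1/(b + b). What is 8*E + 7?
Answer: -505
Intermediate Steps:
C(b) = 1/b (C(b) = 2/(b + b) = 2/((2*b)) = 2*(1/(2*b)) = 1/b)
h = 8 (h = -2/(1/(-4)) = -2/(-¼) = -2*(-4) = 8)
E = -64 (E = -1*8*8 = -8*8 = -64)
8*E + 7 = 8*(-64) + 7 = -512 + 7 = -505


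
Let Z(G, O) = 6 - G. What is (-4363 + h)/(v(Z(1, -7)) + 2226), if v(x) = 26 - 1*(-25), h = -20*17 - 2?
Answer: -4705/2277 ≈ -2.0663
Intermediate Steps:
h = -342 (h = -340 - 2 = -342)
v(x) = 51 (v(x) = 26 + 25 = 51)
(-4363 + h)/(v(Z(1, -7)) + 2226) = (-4363 - 342)/(51 + 2226) = -4705/2277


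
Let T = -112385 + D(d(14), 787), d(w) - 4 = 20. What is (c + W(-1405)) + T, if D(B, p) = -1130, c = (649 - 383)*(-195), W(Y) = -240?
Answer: -165625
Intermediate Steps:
c = -51870 (c = 266*(-195) = -51870)
d(w) = 24 (d(w) = 4 + 20 = 24)
T = -113515 (T = -112385 - 1130 = -113515)
(c + W(-1405)) + T = (-51870 - 240) - 113515 = -52110 - 113515 = -165625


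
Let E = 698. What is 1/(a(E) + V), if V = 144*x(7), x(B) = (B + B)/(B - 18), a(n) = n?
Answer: 11/5662 ≈ 0.0019428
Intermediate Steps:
x(B) = 2*B/(-18 + B) (x(B) = (2*B)/(-18 + B) = 2*B/(-18 + B))
V = -2016/11 (V = 144*(2*7/(-18 + 7)) = 144*(2*7/(-11)) = 144*(2*7*(-1/11)) = 144*(-14/11) = -2016/11 ≈ -183.27)
1/(a(E) + V) = 1/(698 - 2016/11) = 1/(5662/11) = 11/5662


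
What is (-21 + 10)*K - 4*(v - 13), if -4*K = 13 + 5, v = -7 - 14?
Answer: 371/2 ≈ 185.50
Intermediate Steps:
v = -21
K = -9/2 (K = -(13 + 5)/4 = -¼*18 = -9/2 ≈ -4.5000)
(-21 + 10)*K - 4*(v - 13) = (-21 + 10)*(-9/2) - 4*(-21 - 13) = -11*(-9/2) - 4*(-34) = 99/2 + 136 = 371/2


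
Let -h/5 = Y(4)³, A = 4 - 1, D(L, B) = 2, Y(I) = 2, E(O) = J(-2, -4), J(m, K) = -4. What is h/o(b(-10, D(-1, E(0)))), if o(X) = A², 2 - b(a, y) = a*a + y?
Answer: -40/9 ≈ -4.4444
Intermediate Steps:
E(O) = -4
A = 3
b(a, y) = 2 - y - a² (b(a, y) = 2 - (a*a + y) = 2 - (a² + y) = 2 - (y + a²) = 2 + (-y - a²) = 2 - y - a²)
o(X) = 9 (o(X) = 3² = 9)
h = -40 (h = -5*2³ = -5*8 = -40)
h/o(b(-10, D(-1, E(0)))) = -40/9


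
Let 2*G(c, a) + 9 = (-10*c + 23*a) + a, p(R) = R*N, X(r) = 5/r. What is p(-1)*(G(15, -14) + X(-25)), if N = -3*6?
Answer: -22293/5 ≈ -4458.6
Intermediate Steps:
N = -18
p(R) = -18*R (p(R) = R*(-18) = -18*R)
G(c, a) = -9/2 - 5*c + 12*a (G(c, a) = -9/2 + ((-10*c + 23*a) + a)/2 = -9/2 + (-10*c + 24*a)/2 = -9/2 + (-5*c + 12*a) = -9/2 - 5*c + 12*a)
p(-1)*(G(15, -14) + X(-25)) = (-18*(-1))*((-9/2 - 5*15 + 12*(-14)) + 5/(-25)) = 18*((-9/2 - 75 - 168) + 5*(-1/25)) = 18*(-495/2 - ⅕) = 18*(-2477/10) = -22293/5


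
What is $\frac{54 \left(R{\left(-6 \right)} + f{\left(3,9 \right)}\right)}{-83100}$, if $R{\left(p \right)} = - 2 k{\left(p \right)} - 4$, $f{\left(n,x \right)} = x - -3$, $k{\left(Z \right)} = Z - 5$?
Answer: $- \frac{27}{1385} \approx -0.019495$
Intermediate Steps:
$k{\left(Z \right)} = -5 + Z$
$f{\left(n,x \right)} = 3 + x$ ($f{\left(n,x \right)} = x + 3 = 3 + x$)
$R{\left(p \right)} = 6 - 2 p$ ($R{\left(p \right)} = - 2 \left(-5 + p\right) - 4 = \left(10 - 2 p\right) - 4 = 6 - 2 p$)
$\frac{54 \left(R{\left(-6 \right)} + f{\left(3,9 \right)}\right)}{-83100} = \frac{54 \left(\left(6 - -12\right) + \left(3 + 9\right)\right)}{-83100} = 54 \left(\left(6 + 12\right) + 12\right) \left(- \frac{1}{83100}\right) = 54 \left(18 + 12\right) \left(- \frac{1}{83100}\right) = 54 \cdot 30 \left(- \frac{1}{83100}\right) = 1620 \left(- \frac{1}{83100}\right) = - \frac{27}{1385}$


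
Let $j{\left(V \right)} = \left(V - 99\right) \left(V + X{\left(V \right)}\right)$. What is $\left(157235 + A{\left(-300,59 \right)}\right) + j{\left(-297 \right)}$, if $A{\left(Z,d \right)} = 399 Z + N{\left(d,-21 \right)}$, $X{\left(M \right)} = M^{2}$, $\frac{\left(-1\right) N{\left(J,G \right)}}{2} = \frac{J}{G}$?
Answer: $- \frac{730287839}{21} \approx -3.4776 \cdot 10^{7}$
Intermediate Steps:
$N{\left(J,G \right)} = - \frac{2 J}{G}$ ($N{\left(J,G \right)} = - 2 \frac{J}{G} = - \frac{2 J}{G}$)
$A{\left(Z,d \right)} = 399 Z + \frac{2 d}{21}$ ($A{\left(Z,d \right)} = 399 Z - \frac{2 d}{-21} = 399 Z - 2 d \left(- \frac{1}{21}\right) = 399 Z + \frac{2 d}{21}$)
$j{\left(V \right)} = \left(-99 + V\right) \left(V + V^{2}\right)$ ($j{\left(V \right)} = \left(V - 99\right) \left(V + V^{2}\right) = \left(-99 + V\right) \left(V + V^{2}\right)$)
$\left(157235 + A{\left(-300,59 \right)}\right) + j{\left(-297 \right)} = \left(157235 + \left(399 \left(-300\right) + \frac{2}{21} \cdot 59\right)\right) - 297 \left(-99 + \left(-297\right)^{2} - -29106\right) = \left(157235 + \left(-119700 + \frac{118}{21}\right)\right) - 297 \left(-99 + 88209 + 29106\right) = \left(157235 - \frac{2513582}{21}\right) - 34813152 = \frac{788353}{21} - 34813152 = - \frac{730287839}{21}$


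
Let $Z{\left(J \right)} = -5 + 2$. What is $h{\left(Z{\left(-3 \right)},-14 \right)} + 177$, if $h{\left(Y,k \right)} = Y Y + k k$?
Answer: $382$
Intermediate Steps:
$Z{\left(J \right)} = -3$
$h{\left(Y,k \right)} = Y^{2} + k^{2}$
$h{\left(Z{\left(-3 \right)},-14 \right)} + 177 = \left(\left(-3\right)^{2} + \left(-14\right)^{2}\right) + 177 = \left(9 + 196\right) + 177 = 205 + 177 = 382$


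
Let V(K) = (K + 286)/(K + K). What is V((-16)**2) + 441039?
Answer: 112906255/256 ≈ 4.4104e+5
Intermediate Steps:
V(K) = (286 + K)/(2*K) (V(K) = (286 + K)/((2*K)) = (286 + K)*(1/(2*K)) = (286 + K)/(2*K))
V((-16)**2) + 441039 = (286 + (-16)**2)/(2*((-16)**2)) + 441039 = (1/2)*(286 + 256)/256 + 441039 = (1/2)*(1/256)*542 + 441039 = 271/256 + 441039 = 112906255/256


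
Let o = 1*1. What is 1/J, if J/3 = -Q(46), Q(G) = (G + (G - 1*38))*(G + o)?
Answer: -1/7614 ≈ -0.00013134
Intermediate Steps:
o = 1
Q(G) = (1 + G)*(-38 + 2*G) (Q(G) = (G + (G - 1*38))*(G + 1) = (G + (G - 38))*(1 + G) = (G + (-38 + G))*(1 + G) = (-38 + 2*G)*(1 + G) = (1 + G)*(-38 + 2*G))
J = -7614 (J = 3*(-(-38 - 36*46 + 2*46²)) = 3*(-(-38 - 1656 + 2*2116)) = 3*(-(-38 - 1656 + 4232)) = 3*(-1*2538) = 3*(-2538) = -7614)
1/J = 1/(-7614) = -1/7614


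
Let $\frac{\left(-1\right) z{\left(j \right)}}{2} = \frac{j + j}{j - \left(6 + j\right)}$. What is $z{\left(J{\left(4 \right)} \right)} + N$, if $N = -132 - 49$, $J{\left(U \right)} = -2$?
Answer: $- \frac{547}{3} \approx -182.33$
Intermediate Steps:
$z{\left(j \right)} = \frac{2 j}{3}$ ($z{\left(j \right)} = - 2 \frac{j + j}{j - \left(6 + j\right)} = - 2 \frac{2 j}{-6} = - 2 \cdot 2 j \left(- \frac{1}{6}\right) = - 2 \left(- \frac{j}{3}\right) = \frac{2 j}{3}$)
$N = -181$
$z{\left(J{\left(4 \right)} \right)} + N = \frac{2}{3} \left(-2\right) - 181 = - \frac{4}{3} - 181 = - \frac{547}{3}$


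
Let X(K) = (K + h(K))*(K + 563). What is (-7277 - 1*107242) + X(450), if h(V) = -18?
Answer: 323097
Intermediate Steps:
X(K) = (-18 + K)*(563 + K) (X(K) = (K - 18)*(K + 563) = (-18 + K)*(563 + K))
(-7277 - 1*107242) + X(450) = (-7277 - 1*107242) + (-10134 + 450² + 545*450) = (-7277 - 107242) + (-10134 + 202500 + 245250) = -114519 + 437616 = 323097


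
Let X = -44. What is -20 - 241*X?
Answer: 10584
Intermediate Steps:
-20 - 241*X = -20 - 241*(-44) = -20 + 10604 = 10584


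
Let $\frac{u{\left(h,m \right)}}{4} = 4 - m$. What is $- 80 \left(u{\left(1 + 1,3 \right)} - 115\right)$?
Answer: $8880$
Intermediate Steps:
$u{\left(h,m \right)} = 16 - 4 m$ ($u{\left(h,m \right)} = 4 \left(4 - m\right) = 16 - 4 m$)
$- 80 \left(u{\left(1 + 1,3 \right)} - 115\right) = - 80 \left(\left(16 - 12\right) - 115\right) = - 80 \left(4 - 115\right) = \left(-80\right) \left(-111\right) = 8880$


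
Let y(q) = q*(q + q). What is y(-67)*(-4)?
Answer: -35912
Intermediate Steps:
y(q) = 2*q**2 (y(q) = q*(2*q) = 2*q**2)
y(-67)*(-4) = (2*(-67)**2)*(-4) = (2*4489)*(-4) = 8978*(-4) = -35912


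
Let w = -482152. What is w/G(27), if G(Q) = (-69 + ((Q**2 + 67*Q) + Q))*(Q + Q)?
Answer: -60269/16848 ≈ -3.5772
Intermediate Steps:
G(Q) = 2*Q*(-69 + Q**2 + 68*Q) (G(Q) = (-69 + (Q**2 + 68*Q))*(2*Q) = (-69 + Q**2 + 68*Q)*(2*Q) = 2*Q*(-69 + Q**2 + 68*Q))
w/G(27) = -482152*1/(54*(-69 + 27**2 + 68*27)) = -482152*1/(54*(-69 + 729 + 1836)) = -482152/(2*27*2496) = -482152/134784 = -482152*1/134784 = -60269/16848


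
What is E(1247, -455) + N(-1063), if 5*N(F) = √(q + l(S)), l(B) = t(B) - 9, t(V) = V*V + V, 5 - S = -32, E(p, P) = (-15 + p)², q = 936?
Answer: 1517824 + √2333/5 ≈ 1.5178e+6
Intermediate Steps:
S = 37 (S = 5 - 1*(-32) = 5 + 32 = 37)
t(V) = V + V² (t(V) = V² + V = V + V²)
l(B) = -9 + B*(1 + B) (l(B) = B*(1 + B) - 9 = -9 + B*(1 + B))
N(F) = √2333/5 (N(F) = √(936 + (-9 + 37*(1 + 37)))/5 = √(936 + (-9 + 37*38))/5 = √(936 + (-9 + 1406))/5 = √(936 + 1397)/5 = √2333/5)
E(1247, -455) + N(-1063) = (-15 + 1247)² + √2333/5 = 1232² + √2333/5 = 1517824 + √2333/5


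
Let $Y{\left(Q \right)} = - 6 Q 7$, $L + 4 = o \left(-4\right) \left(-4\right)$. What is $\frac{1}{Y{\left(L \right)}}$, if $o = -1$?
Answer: $\frac{1}{840} \approx 0.0011905$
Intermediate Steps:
$L = -20$ ($L = -4 + \left(-1\right) \left(-4\right) \left(-4\right) = -4 + 4 \left(-4\right) = -4 - 16 = -20$)
$Y{\left(Q \right)} = - 42 Q$
$\frac{1}{Y{\left(L \right)}} = \frac{1}{\left(-42\right) \left(-20\right)} = \frac{1}{840}$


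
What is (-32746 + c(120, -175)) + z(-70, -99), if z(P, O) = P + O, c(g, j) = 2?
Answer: -32913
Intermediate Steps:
z(P, O) = O + P
(-32746 + c(120, -175)) + z(-70, -99) = (-32746 + 2) + (-99 - 70) = -32744 - 169 = -32913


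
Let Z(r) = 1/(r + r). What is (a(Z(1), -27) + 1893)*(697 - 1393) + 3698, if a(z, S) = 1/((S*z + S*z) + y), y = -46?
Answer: -95908894/73 ≈ -1.3138e+6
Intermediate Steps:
Z(r) = 1/(2*r)
a(z, S) = 1/(-46 + 2*S*z) (a(z, S) = 1/((S*z + S*z) - 46) = 1/(2*S*z - 46) = 1/(-46 + 2*S*z))
(a(Z(1), -27) + 1893)*(697 - 1393) + 3698 = (1/(2*(-23 - 27/(2*1))) + 1893)*(697 - 1393) + 3698 = (1/(2*(-23 - 27/2)) + 1893)*(-696) + 3698 = (1/(2*(-73/2)) + 1893)*(-696) + 3698 = ((½)*(-2/73) + 1893)*(-696) + 3698 = (-1/73 + 1893)*(-696) + 3698 = (138188/73)*(-696) + 3698 = -96178848/73 + 3698 = -95908894/73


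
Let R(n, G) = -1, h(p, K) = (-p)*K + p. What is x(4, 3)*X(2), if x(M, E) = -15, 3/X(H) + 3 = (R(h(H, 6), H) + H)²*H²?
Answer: -45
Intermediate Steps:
h(p, K) = p - K*p (h(p, K) = -K*p + p = p - K*p)
X(H) = 3/(-3 + H²*(-1 + H)²) (X(H) = 3/(-3 + (-1 + H)²*H²) = 3/(-3 + H²*(-1 + H)²))
x(4, 3)*X(2) = -45/(-3 + 2²*(-1 + 2)²) = -45/(-3 + 4*1²) = -45/(-3 + 4*1) = -45/(-3 + 4) = -45/1 = -45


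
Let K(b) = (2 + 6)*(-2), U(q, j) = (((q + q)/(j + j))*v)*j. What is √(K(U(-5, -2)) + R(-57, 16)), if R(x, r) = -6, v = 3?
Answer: I*√22 ≈ 4.6904*I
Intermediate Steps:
U(q, j) = 3*q (U(q, j) = (((q + q)/(j + j))*3)*j = (((2*q)/((2*j)))*3)*j = (((2*q)*(1/(2*j)))*3)*j = ((q/j)*3)*j = (3*q/j)*j = 3*q)
K(b) = -16 (K(b) = 8*(-2) = -16)
√(K(U(-5, -2)) + R(-57, 16)) = √(-16 - 6) = √(-22) = I*√22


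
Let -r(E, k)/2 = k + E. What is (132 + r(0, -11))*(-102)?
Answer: -15708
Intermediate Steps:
r(E, k) = -2*E - 2*k (r(E, k) = -2*(k + E) = -2*(E + k) = -2*E - 2*k)
(132 + r(0, -11))*(-102) = (132 + (-2*0 - 2*(-11)))*(-102) = (132 + (0 + 22))*(-102) = (132 + 22)*(-102) = 154*(-102) = -15708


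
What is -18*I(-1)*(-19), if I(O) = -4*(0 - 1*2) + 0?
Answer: 2736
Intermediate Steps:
I(O) = 8 (I(O) = -4*(0 - 2) + 0 = -4*(-2) + 0 = 8 + 0 = 8)
-18*I(-1)*(-19) = -18*8*(-19) = -144*(-19) = 2736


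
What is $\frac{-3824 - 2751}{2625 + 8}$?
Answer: $- \frac{6575}{2633} \approx -2.4972$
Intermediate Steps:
$\frac{-3824 - 2751}{2625 + 8} = - \frac{6575}{2633}$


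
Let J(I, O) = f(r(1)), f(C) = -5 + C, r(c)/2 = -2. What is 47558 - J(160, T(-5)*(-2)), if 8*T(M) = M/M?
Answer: 47567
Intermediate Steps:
T(M) = 1/8 (T(M) = (M/M)/8 = (1/8)*1 = 1/8)
r(c) = -4 (r(c) = 2*(-2) = -4)
J(I, O) = -9 (J(I, O) = -5 - 4 = -9)
47558 - J(160, T(-5)*(-2)) = 47558 - 1*(-9) = 47558 + 9 = 47567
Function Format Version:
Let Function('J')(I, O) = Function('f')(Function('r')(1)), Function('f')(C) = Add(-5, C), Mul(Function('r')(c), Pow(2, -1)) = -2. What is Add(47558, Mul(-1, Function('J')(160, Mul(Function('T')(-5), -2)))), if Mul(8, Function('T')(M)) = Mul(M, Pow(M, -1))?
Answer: 47567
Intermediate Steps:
Function('T')(M) = Rational(1, 8) (Function('T')(M) = Mul(Rational(1, 8), Mul(M, Pow(M, -1))) = Mul(Rational(1, 8), 1) = Rational(1, 8))
Function('r')(c) = -4 (Function('r')(c) = Mul(2, -2) = -4)
Function('J')(I, O) = -9 (Function('J')(I, O) = Add(-5, -4) = -9)
Add(47558, Mul(-1, Function('J')(160, Mul(Function('T')(-5), -2)))) = Add(47558, Mul(-1, -9)) = Add(47558, 9) = 47567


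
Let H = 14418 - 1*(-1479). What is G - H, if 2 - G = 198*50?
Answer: -25795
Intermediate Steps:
G = -9898 (G = 2 - 198*50 = 2 - 1*9900 = 2 - 9900 = -9898)
H = 15897 (H = 14418 + 1479 = 15897)
G - H = -9898 - 1*15897 = -9898 - 15897 = -25795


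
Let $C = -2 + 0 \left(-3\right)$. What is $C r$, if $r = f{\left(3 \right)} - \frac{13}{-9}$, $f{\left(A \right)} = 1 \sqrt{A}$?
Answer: $- \frac{26}{9} - 2 \sqrt{3} \approx -6.353$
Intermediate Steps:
$f{\left(A \right)} = \sqrt{A}$
$r = \frac{13}{9} + \sqrt{3}$ ($r = \sqrt{3} - \frac{13}{-9} = \sqrt{3} - - \frac{13}{9} = \sqrt{3} + \frac{13}{9} = \frac{13}{9} + \sqrt{3} \approx 3.1765$)
$C = -2$ ($C = -2 + 0 = -2$)
$C r = - 2 \left(\frac{13}{9} + \sqrt{3}\right) = - \frac{26}{9} - 2 \sqrt{3}$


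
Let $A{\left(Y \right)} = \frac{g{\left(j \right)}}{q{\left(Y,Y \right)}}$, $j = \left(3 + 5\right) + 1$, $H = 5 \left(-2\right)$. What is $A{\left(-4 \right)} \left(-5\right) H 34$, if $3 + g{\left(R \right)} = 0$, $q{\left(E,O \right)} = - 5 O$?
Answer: $-255$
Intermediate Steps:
$H = -10$
$j = 9$ ($j = 8 + 1 = 9$)
$g{\left(R \right)} = -3$ ($g{\left(R \right)} = -3 + 0 = -3$)
$A{\left(Y \right)} = \frac{3}{5 Y}$ ($A{\left(Y \right)} = - \frac{3}{\left(-5\right) Y} = - 3 \left(- \frac{1}{5 Y}\right) = \frac{3}{5 Y}$)
$A{\left(-4 \right)} \left(-5\right) H 34 = \frac{3}{5 \left(-4\right)} \left(-5\right) \left(-10\right) 34 = \frac{3}{5} \left(- \frac{1}{4}\right) \left(-5\right) \left(-10\right) 34 = \left(- \frac{3}{20}\right) \left(-5\right) \left(-10\right) 34 = \frac{3}{4} \left(-10\right) 34 = \left(- \frac{15}{2}\right) 34 = -255$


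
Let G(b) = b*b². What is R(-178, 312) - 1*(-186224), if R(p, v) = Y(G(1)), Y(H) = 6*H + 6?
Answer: 186236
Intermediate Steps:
G(b) = b³
Y(H) = 6 + 6*H
R(p, v) = 12 (R(p, v) = 6 + 6*1³ = 6 + 6*1 = 6 + 6 = 12)
R(-178, 312) - 1*(-186224) = 12 - 1*(-186224) = 12 + 186224 = 186236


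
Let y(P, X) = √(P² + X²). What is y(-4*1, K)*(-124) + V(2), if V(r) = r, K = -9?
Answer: 2 - 124*√97 ≈ -1219.3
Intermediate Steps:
y(-4*1, K)*(-124) + V(2) = √((-4*1)² + (-9)²)*(-124) + 2 = √((-4)² + 81)*(-124) + 2 = √(16 + 81)*(-124) + 2 = √97*(-124) + 2 = -124*√97 + 2 = 2 - 124*√97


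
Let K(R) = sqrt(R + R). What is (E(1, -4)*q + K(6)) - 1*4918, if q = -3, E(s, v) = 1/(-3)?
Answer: -4917 + 2*sqrt(3) ≈ -4913.5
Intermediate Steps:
K(R) = sqrt(2)*sqrt(R) (K(R) = sqrt(2*R) = sqrt(2)*sqrt(R))
E(s, v) = -1/3
(E(1, -4)*q + K(6)) - 1*4918 = (-1/3*(-3) + sqrt(2)*sqrt(6)) - 1*4918 = (1 + 2*sqrt(3)) - 4918 = -4917 + 2*sqrt(3)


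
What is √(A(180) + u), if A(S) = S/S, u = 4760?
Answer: 69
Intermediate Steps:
A(S) = 1
√(A(180) + u) = √(1 + 4760) = √4761 = 69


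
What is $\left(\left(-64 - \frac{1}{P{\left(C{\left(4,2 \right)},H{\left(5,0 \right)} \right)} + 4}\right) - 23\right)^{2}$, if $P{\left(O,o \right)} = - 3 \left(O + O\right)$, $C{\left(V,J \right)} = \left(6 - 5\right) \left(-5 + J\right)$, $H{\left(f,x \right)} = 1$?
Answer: $\frac{3667225}{484} \approx 7576.9$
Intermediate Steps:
$C{\left(V,J \right)} = -5 + J$ ($C{\left(V,J \right)} = 1 \left(-5 + J\right) = -5 + J$)
$P{\left(O,o \right)} = - 6 O$ ($P{\left(O,o \right)} = - 3 \cdot 2 O = - 6 O$)
$\left(\left(-64 - \frac{1}{P{\left(C{\left(4,2 \right)},H{\left(5,0 \right)} \right)} + 4}\right) - 23\right)^{2} = \left(\left(-64 - \frac{1}{- 6 \left(-5 + 2\right) + 4}\right) - 23\right)^{2} = \left(\left(-64 - \frac{1}{\left(-6\right) \left(-3\right) + 4}\right) - 23\right)^{2} = \left(\left(-64 - \frac{1}{18 + 4}\right) - 23\right)^{2} = \left(\left(-64 - \frac{1}{22}\right) - 23\right)^{2} = \left(- \frac{1409}{22} - 23\right)^{2} = \left(- \frac{1915}{22}\right)^{2} = \frac{3667225}{484}$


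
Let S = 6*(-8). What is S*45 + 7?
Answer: -2153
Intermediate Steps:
S = -48
S*45 + 7 = -48*45 + 7 = -2160 + 7 = -2153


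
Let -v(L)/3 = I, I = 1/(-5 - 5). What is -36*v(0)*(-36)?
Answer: 1944/5 ≈ 388.80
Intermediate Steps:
I = -⅒ (I = 1/(-10) = -⅒ ≈ -0.10000)
v(L) = 3/10 (v(L) = -3*(-⅒) = 3/10)
-36*v(0)*(-36) = -36*3/10*(-36) = -54/5*(-36) = 1944/5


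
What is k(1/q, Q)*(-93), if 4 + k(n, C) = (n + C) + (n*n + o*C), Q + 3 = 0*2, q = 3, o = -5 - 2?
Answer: -4030/3 ≈ -1343.3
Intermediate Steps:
o = -7
Q = -3 (Q = -3 + 0*2 = -3 + 0 = -3)
k(n, C) = -4 + n + n² - 6*C (k(n, C) = -4 + ((n + C) + (n*n - 7*C)) = -4 + ((C + n) + (n² - 7*C)) = -4 + (n + n² - 6*C) = -4 + n + n² - 6*C)
k(1/q, Q)*(-93) = (-4 + 1/3 + (1/3)² - 6*(-3))*(-93) = (-4 + ⅓ + (⅓)² + 18)*(-93) = (-4 + ⅓ + ⅑ + 18)*(-93) = (130/9)*(-93) = -4030/3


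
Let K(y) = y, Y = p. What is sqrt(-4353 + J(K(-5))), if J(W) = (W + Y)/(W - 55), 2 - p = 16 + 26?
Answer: I*sqrt(17409)/2 ≈ 65.972*I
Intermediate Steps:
p = -40 (p = 2 - (16 + 26) = 2 - 1*42 = 2 - 42 = -40)
Y = -40
J(W) = (-40 + W)/(-55 + W) (J(W) = (W - 40)/(W - 55) = (-40 + W)/(-55 + W))
sqrt(-4353 + J(K(-5))) = sqrt(-4353 + (-40 - 5)/(-55 - 5)) = sqrt(-4353 - 45/(-60)) = sqrt(-4353 - 1/60*(-45)) = sqrt(-4353 + 3/4) = sqrt(-17409/4) = I*sqrt(17409)/2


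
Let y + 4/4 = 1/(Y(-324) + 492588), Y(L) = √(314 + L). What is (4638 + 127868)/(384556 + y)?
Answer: 1124006898668494870668/3262059626882894999321 + 12046*I*√10/3262059626882894999321 ≈ 0.34457 + 1.1678e-17*I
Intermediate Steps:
y = -1 + 1/(492588 + I*√10) (y = -1 + 1/(√(314 - 324) + 492588) = -1 + 1/(√(-10) + 492588) = -1 + 1/(I*√10 + 492588) = -1 + 1/(492588 + I*√10) ≈ -1.0 - 1.303e-11*I)
(4638 + 127868)/(384556 + y) = (4638 + 127868)/(384556 + (-√10 + 492587*I)/(√10 - 492588*I)) = 132506/(384556 + (-√10 + 492587*I)/(√10 - 492588*I))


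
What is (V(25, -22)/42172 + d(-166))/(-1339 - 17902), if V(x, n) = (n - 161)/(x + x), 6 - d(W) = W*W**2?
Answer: -9645373197017/40571572600 ≈ -237.74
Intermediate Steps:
d(W) = 6 - W**3 (d(W) = 6 - W*W**2 = 6 - W**3)
V(x, n) = (-161 + n)/(2*x) (V(x, n) = (-161 + n)/((2*x)) = (-161 + n)*(1/(2*x)) = (-161 + n)/(2*x))
(V(25, -22)/42172 + d(-166))/(-1339 - 17902) = (((1/2)*(-161 - 22)/25)/42172 + (6 - 1*(-166)**3))/(-1339 - 17902) = (((1/2)*(1/25)*(-183))*(1/42172) + (6 - 1*(-4574296)))/(-19241) = (-183/50*1/42172 + (6 + 4574296))*(-1/19241) = (-183/2108600 + 4574302)*(-1/19241) = (9645373197017/2108600)*(-1/19241) = -9645373197017/40571572600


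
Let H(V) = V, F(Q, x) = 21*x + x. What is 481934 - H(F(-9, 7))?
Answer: 481780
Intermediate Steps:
F(Q, x) = 22*x
481934 - H(F(-9, 7)) = 481934 - 22*7 = 481934 - 1*154 = 481934 - 154 = 481780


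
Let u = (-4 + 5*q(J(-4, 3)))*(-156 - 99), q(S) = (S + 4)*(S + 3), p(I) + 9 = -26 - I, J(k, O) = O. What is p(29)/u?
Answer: 32/26265 ≈ 0.0012184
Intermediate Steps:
p(I) = -35 - I (p(I) = -9 + (-26 - I) = -35 - I)
q(S) = (3 + S)*(4 + S) (q(S) = (4 + S)*(3 + S) = (3 + S)*(4 + S))
u = -52530 (u = (-4 + 5*(12 + 3² + 7*3))*(-156 - 99) = (-4 + 5*(12 + 9 + 21))*(-255) = (-4 + 5*42)*(-255) = (-4 + 210)*(-255) = 206*(-255) = -52530)
p(29)/u = (-35 - 1*29)/(-52530) = (-35 - 29)*(-1/52530) = -64*(-1/52530) = 32/26265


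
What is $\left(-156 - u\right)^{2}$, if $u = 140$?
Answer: $87616$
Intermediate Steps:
$\left(-156 - u\right)^{2} = \left(-156 - 140\right)^{2} = \left(-296\right)^{2} = 87616$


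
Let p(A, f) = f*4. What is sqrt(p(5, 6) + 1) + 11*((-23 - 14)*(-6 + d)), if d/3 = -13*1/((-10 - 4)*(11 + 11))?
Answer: 67073/28 ≈ 2395.5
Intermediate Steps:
p(A, f) = 4*f
d = 39/308 (d = 3*(-13*1/((-10 - 4)*(11 + 11))) = 3*(-13/(22*(-14))) = 3*(-13/(-308)) = 3*(-13*(-1/308)) = 3*(13/308) = 39/308 ≈ 0.12662)
sqrt(p(5, 6) + 1) + 11*((-23 - 14)*(-6 + d)) = sqrt(4*6 + 1) + 11*((-23 - 14)*(-6 + 39/308)) = sqrt(24 + 1) + 11*(-37*(-1809/308)) = sqrt(25) + 11*(66933/308) = 5 + 66933/28 = 67073/28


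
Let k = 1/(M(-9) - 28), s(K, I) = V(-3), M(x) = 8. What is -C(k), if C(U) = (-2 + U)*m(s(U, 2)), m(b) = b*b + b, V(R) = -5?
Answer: 41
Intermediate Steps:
s(K, I) = -5
k = -1/20 (k = 1/(8 - 28) = 1/(-20) = -1/20 ≈ -0.050000)
m(b) = b + b² (m(b) = b² + b = b + b²)
C(U) = -40 + 20*U (C(U) = (-2 + U)*(-5*(1 - 5)) = (-2 + U)*(-5*(-4)) = (-2 + U)*20 = -40 + 20*U)
-C(k) = -(-40 + 20*(-1/20)) = -(-40 - 1) = -1*(-41) = 41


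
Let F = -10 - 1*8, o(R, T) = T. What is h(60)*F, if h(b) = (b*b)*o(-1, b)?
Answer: -3888000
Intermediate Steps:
F = -18 (F = -10 - 8 = -18)
h(b) = b**3 (h(b) = (b*b)*b = b**2*b = b**3)
h(60)*F = 60**3*(-18) = 216000*(-18) = -3888000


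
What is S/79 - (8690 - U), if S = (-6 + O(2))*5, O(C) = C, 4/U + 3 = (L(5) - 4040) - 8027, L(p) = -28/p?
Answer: -20725654960/2384931 ≈ -8690.3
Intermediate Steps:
U = -10/30189 (U = 4/(-3 + ((-28/5 - 4040) - 8027)) = 4/(-3 + (-20228/5 - 8027)) = 4/(-3 - 60363/5) = 4/(-60378/5) = 4*(-5/60378) = -10/30189 ≈ -0.00033125)
S = -20 (S = (-6 + 2)*5 = -4*5 = -20)
S/79 - (8690 - U) = -20/79 - (8690 - 1*(-10/30189)) = -20*1/79 - (8690 + 10/30189) = -20/79 - 1*262342420/30189 = -20/79 - 262342420/30189 = -20725654960/2384931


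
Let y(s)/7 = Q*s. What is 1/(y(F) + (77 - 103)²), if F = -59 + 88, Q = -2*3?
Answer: -1/542 ≈ -0.0018450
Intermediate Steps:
Q = -6
F = 29
y(s) = -42*s (y(s) = 7*(-6*s) = -42*s)
1/(y(F) + (77 - 103)²) = 1/(-42*29 + (77 - 103)²) = 1/(-1218 + (-26)²) = 1/(-1218 + 676) = 1/(-542) = -1/542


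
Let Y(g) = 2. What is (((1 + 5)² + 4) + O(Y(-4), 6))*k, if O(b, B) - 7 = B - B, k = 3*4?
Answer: 564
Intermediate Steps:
k = 12
O(b, B) = 7 (O(b, B) = 7 + (B - B) = 7 + 0 = 7)
(((1 + 5)² + 4) + O(Y(-4), 6))*k = (((1 + 5)² + 4) + 7)*12 = ((6² + 4) + 7)*12 = ((36 + 4) + 7)*12 = (40 + 7)*12 = 47*12 = 564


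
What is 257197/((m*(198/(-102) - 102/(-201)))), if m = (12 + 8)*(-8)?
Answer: 292947383/261280 ≈ 1121.2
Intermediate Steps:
m = -160 (m = 20*(-8) = -160)
257197/((m*(198/(-102) - 102/(-201)))) = 257197/((-160*(198/(-102) - 102/(-201)))) = 257197/((-160*(198*(-1/102) - 102*(-1/201)))) = 257197/((-160*(-33/17 + 34/67))) = 257197/((-160*(-1633/1139))) = 257197/(261280/1139) = 257197*(1139/261280) = 292947383/261280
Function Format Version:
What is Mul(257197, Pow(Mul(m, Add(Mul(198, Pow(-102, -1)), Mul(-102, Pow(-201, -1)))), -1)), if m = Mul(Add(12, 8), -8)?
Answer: Rational(292947383, 261280) ≈ 1121.2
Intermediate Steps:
m = -160 (m = Mul(20, -8) = -160)
Mul(257197, Pow(Mul(m, Add(Mul(198, Pow(-102, -1)), Mul(-102, Pow(-201, -1)))), -1)) = Mul(257197, Pow(Mul(-160, Add(Mul(198, Pow(-102, -1)), Mul(-102, Pow(-201, -1)))), -1)) = Mul(257197, Pow(Mul(-160, Add(Mul(198, Rational(-1, 102)), Mul(-102, Rational(-1, 201)))), -1)) = Mul(257197, Pow(Mul(-160, Add(Rational(-33, 17), Rational(34, 67))), -1)) = Mul(257197, Pow(Mul(-160, Rational(-1633, 1139)), -1)) = Mul(257197, Pow(Rational(261280, 1139), -1)) = Mul(257197, Rational(1139, 261280)) = Rational(292947383, 261280)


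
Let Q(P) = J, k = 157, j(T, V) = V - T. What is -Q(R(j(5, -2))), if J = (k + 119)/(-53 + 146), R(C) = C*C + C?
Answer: -92/31 ≈ -2.9677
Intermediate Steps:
R(C) = C + C² (R(C) = C² + C = C + C²)
J = 92/31 (J = (157 + 119)/(-53 + 146) = 276/93 = 276*(1/93) = 92/31 ≈ 2.9677)
Q(P) = 92/31
-Q(R(j(5, -2))) = -1*92/31 = -92/31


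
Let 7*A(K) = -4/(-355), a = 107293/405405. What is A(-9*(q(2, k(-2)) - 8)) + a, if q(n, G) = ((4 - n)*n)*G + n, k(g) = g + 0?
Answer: 1532827/5756751 ≈ 0.26627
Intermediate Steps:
k(g) = g
q(n, G) = n + G*n*(4 - n) (q(n, G) = (n*(4 - n))*G + n = G*n*(4 - n) + n = n + G*n*(4 - n))
a = 107293/405405 (a = 107293*(1/405405) = 107293/405405 ≈ 0.26466)
A(K) = 4/2485 (A(K) = (-4/(-355))/7 = (-4*(-1/355))/7 = (⅐)*(4/355) = 4/2485)
A(-9*(q(2, k(-2)) - 8)) + a = 4/2485 + 107293/405405 = 1532827/5756751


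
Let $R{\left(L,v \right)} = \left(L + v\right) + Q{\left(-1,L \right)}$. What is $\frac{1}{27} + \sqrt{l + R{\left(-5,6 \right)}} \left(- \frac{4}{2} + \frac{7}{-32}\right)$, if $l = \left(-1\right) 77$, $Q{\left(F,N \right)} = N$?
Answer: $\frac{1}{27} - \frac{639 i}{32} \approx 0.037037 - 19.969 i$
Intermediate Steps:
$R{\left(L,v \right)} = v + 2 L$ ($R{\left(L,v \right)} = \left(L + v\right) + L = v + 2 L$)
$l = -77$
$\frac{1}{27} + \sqrt{l + R{\left(-5,6 \right)}} \left(- \frac{4}{2} + \frac{7}{-32}\right) = \frac{1}{27} + \sqrt{-77 + \left(6 + 2 \left(-5\right)\right)} \left(- \frac{4}{2} + \frac{7}{-32}\right) = \frac{1}{27} + \sqrt{-77 + \left(6 - 10\right)} \left(\left(-4\right) \frac{1}{2} + 7 \left(- \frac{1}{32}\right)\right) = \frac{1}{27} + \sqrt{-77 - 4} \left(-2 - \frac{7}{32}\right) = \frac{1}{27} + \sqrt{-81} \left(- \frac{71}{32}\right) = \frac{1}{27} + 9 i \left(- \frac{71}{32}\right) = \frac{1}{27} - \frac{639 i}{32}$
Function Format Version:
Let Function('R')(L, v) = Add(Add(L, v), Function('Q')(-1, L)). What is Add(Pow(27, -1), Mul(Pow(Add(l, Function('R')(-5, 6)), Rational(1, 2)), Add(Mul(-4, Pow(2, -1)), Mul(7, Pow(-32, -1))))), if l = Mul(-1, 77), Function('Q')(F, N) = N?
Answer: Add(Rational(1, 27), Mul(Rational(-639, 32), I)) ≈ Add(0.037037, Mul(-19.969, I))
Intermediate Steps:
Function('R')(L, v) = Add(v, Mul(2, L)) (Function('R')(L, v) = Add(Add(L, v), L) = Add(v, Mul(2, L)))
l = -77
Add(Pow(27, -1), Mul(Pow(Add(l, Function('R')(-5, 6)), Rational(1, 2)), Add(Mul(-4, Pow(2, -1)), Mul(7, Pow(-32, -1))))) = Add(Pow(27, -1), Mul(Pow(Add(-77, Add(6, Mul(2, -5))), Rational(1, 2)), Add(Mul(-4, Pow(2, -1)), Mul(7, Pow(-32, -1))))) = Add(Rational(1, 27), Mul(Pow(Add(-77, Add(6, -10)), Rational(1, 2)), Add(Mul(-4, Rational(1, 2)), Mul(7, Rational(-1, 32))))) = Add(Rational(1, 27), Mul(Pow(Add(-77, -4), Rational(1, 2)), Add(-2, Rational(-7, 32)))) = Add(Rational(1, 27), Mul(Pow(-81, Rational(1, 2)), Rational(-71, 32))) = Add(Rational(1, 27), Mul(Mul(9, I), Rational(-71, 32))) = Add(Rational(1, 27), Mul(Rational(-639, 32), I))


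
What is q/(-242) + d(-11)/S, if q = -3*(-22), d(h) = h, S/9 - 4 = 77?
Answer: -2308/8019 ≈ -0.28782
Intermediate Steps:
S = 729 (S = 36 + 9*77 = 36 + 693 = 729)
q = 66
q/(-242) + d(-11)/S = 66/(-242) - 11/729 = 66*(-1/242) - 11*1/729 = -3/11 - 11/729 = -2308/8019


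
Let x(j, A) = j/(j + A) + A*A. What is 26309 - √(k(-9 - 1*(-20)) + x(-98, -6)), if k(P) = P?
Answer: 26309 - 3*√3601/26 ≈ 26302.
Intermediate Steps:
x(j, A) = A² + j/(A + j) (x(j, A) = j/(A + j) + A² = A² + j/(A + j))
26309 - √(k(-9 - 1*(-20)) + x(-98, -6)) = 26309 - √((-9 - 1*(-20)) + (-98 + (-6)³ - 98*(-6)²)/(-6 - 98)) = 26309 - √((-9 + 20) + (-98 - 216 - 98*36)/(-104)) = 26309 - √(11 - (-98 - 216 - 3528)/104) = 26309 - √(11 - 1/104*(-3842)) = 26309 - √(11 + 1921/52) = 26309 - √(2493/52) = 26309 - 3*√3601/26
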